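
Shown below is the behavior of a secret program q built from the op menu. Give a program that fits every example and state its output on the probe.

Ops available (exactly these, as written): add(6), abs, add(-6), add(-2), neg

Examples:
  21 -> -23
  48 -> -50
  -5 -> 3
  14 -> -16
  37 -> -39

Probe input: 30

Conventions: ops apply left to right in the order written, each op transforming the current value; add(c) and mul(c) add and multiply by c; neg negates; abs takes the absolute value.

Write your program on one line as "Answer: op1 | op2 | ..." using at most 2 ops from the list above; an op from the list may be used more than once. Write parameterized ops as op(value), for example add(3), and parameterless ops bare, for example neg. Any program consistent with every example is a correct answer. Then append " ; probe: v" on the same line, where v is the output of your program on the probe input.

neg | add(-2) ; probe: -32

Check, running the answer program on each example:
  21 -> -21 -> -23
  48 -> -48 -> -50
  -5 -> 5 -> 3
  14 -> -14 -> -16
  37 -> -37 -> -39
  probe: 30 -> -30 -> -32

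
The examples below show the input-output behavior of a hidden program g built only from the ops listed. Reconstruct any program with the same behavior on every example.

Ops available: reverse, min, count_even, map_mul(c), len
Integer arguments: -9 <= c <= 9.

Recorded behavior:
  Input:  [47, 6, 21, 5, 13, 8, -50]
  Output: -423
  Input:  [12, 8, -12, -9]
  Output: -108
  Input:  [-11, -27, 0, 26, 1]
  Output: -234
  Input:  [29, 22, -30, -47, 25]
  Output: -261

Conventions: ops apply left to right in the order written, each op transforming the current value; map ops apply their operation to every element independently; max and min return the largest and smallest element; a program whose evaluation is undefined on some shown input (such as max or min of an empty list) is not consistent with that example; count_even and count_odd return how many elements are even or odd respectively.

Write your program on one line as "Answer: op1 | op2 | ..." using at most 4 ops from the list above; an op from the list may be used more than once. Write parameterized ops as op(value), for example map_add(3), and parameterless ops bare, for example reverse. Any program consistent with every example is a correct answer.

reverse | map_mul(-9) | min

Check, running the answer program on each example:
  [47, 6, 21, 5, 13, 8, -50] -> [-50, 8, 13, 5, 21, 6, 47] -> [450, -72, -117, -45, -189, -54, -423] -> -423
  [12, 8, -12, -9] -> [-9, -12, 8, 12] -> [81, 108, -72, -108] -> -108
  [-11, -27, 0, 26, 1] -> [1, 26, 0, -27, -11] -> [-9, -234, 0, 243, 99] -> -234
  [29, 22, -30, -47, 25] -> [25, -47, -30, 22, 29] -> [-225, 423, 270, -198, -261] -> -261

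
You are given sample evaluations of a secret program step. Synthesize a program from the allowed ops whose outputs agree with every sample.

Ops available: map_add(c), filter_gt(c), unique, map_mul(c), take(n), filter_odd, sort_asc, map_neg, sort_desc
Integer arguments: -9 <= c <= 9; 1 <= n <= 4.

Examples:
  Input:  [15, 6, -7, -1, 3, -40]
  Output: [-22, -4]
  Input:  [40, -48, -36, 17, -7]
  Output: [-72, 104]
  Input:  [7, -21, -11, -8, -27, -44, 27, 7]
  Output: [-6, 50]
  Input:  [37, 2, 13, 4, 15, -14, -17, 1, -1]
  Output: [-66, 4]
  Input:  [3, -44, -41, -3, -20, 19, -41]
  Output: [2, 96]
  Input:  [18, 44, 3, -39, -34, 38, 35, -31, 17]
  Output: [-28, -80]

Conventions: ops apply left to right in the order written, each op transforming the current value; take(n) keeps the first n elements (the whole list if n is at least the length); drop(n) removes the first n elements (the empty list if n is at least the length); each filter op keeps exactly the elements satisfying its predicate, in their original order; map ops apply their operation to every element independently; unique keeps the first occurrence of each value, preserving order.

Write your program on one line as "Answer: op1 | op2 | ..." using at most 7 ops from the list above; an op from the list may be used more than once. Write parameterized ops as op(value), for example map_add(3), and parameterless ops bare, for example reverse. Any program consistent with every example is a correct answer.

map_mul(-2) | map_add(4) | map_add(6) | unique | map_add(-2) | take(2)

Check, running the answer program on each example:
  [15, 6, -7, -1, 3, -40] -> [-30, -12, 14, 2, -6, 80] -> [-26, -8, 18, 6, -2, 84] -> [-20, -2, 24, 12, 4, 90] -> [-20, -2, 24, 12, 4, 90] -> [-22, -4, 22, 10, 2, 88] -> [-22, -4]
  [40, -48, -36, 17, -7] -> [-80, 96, 72, -34, 14] -> [-76, 100, 76, -30, 18] -> [-70, 106, 82, -24, 24] -> [-70, 106, 82, -24, 24] -> [-72, 104, 80, -26, 22] -> [-72, 104]
  [7, -21, -11, -8, -27, -44, 27, 7] -> [-14, 42, 22, 16, 54, 88, -54, -14] -> [-10, 46, 26, 20, 58, 92, -50, -10] -> [-4, 52, 32, 26, 64, 98, -44, -4] -> [-4, 52, 32, 26, 64, 98, -44] -> [-6, 50, 30, 24, 62, 96, -46] -> [-6, 50]
  [37, 2, 13, 4, 15, -14, -17, 1, -1] -> [-74, -4, -26, -8, -30, 28, 34, -2, 2] -> [-70, 0, -22, -4, -26, 32, 38, 2, 6] -> [-64, 6, -16, 2, -20, 38, 44, 8, 12] -> [-64, 6, -16, 2, -20, 38, 44, 8, 12] -> [-66, 4, -18, 0, -22, 36, 42, 6, 10] -> [-66, 4]
  [3, -44, -41, -3, -20, 19, -41] -> [-6, 88, 82, 6, 40, -38, 82] -> [-2, 92, 86, 10, 44, -34, 86] -> [4, 98, 92, 16, 50, -28, 92] -> [4, 98, 92, 16, 50, -28] -> [2, 96, 90, 14, 48, -30] -> [2, 96]
  [18, 44, 3, -39, -34, 38, 35, -31, 17] -> [-36, -88, -6, 78, 68, -76, -70, 62, -34] -> [-32, -84, -2, 82, 72, -72, -66, 66, -30] -> [-26, -78, 4, 88, 78, -66, -60, 72, -24] -> [-26, -78, 4, 88, 78, -66, -60, 72, -24] -> [-28, -80, 2, 86, 76, -68, -62, 70, -26] -> [-28, -80]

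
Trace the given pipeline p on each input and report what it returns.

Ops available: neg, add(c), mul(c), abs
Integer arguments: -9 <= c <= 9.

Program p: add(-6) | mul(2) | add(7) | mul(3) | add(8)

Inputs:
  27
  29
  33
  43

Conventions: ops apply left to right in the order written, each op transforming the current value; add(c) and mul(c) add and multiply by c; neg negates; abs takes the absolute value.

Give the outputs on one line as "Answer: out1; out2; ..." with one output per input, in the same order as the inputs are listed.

155; 167; 191; 251

Execution, op by op:
  27 -> 21 -> 42 -> 49 -> 147 -> 155
  29 -> 23 -> 46 -> 53 -> 159 -> 167
  33 -> 27 -> 54 -> 61 -> 183 -> 191
  43 -> 37 -> 74 -> 81 -> 243 -> 251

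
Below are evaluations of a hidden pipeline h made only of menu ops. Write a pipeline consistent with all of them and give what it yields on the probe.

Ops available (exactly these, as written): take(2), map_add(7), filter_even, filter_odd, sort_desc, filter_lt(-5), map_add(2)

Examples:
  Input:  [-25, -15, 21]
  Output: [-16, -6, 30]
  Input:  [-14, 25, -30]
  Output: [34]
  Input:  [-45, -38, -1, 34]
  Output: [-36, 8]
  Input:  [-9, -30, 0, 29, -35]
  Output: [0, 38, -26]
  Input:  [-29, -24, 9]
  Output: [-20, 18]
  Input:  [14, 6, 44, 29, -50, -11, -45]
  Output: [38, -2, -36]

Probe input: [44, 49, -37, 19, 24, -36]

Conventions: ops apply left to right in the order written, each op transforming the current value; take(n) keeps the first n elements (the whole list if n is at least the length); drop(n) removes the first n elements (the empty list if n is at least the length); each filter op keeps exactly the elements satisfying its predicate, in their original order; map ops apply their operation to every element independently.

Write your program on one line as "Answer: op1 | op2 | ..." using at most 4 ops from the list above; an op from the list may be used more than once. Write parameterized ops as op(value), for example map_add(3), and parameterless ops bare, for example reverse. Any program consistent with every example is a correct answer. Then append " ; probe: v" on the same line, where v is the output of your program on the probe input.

map_add(7) | filter_even | map_add(2) ; probe: [58, -28, 28]

Check, running the answer program on each example:
  [-25, -15, 21] -> [-18, -8, 28] -> [-18, -8, 28] -> [-16, -6, 30]
  [-14, 25, -30] -> [-7, 32, -23] -> [32] -> [34]
  [-45, -38, -1, 34] -> [-38, -31, 6, 41] -> [-38, 6] -> [-36, 8]
  [-9, -30, 0, 29, -35] -> [-2, -23, 7, 36, -28] -> [-2, 36, -28] -> [0, 38, -26]
  [-29, -24, 9] -> [-22, -17, 16] -> [-22, 16] -> [-20, 18]
  [14, 6, 44, 29, -50, -11, -45] -> [21, 13, 51, 36, -43, -4, -38] -> [36, -4, -38] -> [38, -2, -36]
  probe: [44, 49, -37, 19, 24, -36] -> [51, 56, -30, 26, 31, -29] -> [56, -30, 26] -> [58, -28, 28]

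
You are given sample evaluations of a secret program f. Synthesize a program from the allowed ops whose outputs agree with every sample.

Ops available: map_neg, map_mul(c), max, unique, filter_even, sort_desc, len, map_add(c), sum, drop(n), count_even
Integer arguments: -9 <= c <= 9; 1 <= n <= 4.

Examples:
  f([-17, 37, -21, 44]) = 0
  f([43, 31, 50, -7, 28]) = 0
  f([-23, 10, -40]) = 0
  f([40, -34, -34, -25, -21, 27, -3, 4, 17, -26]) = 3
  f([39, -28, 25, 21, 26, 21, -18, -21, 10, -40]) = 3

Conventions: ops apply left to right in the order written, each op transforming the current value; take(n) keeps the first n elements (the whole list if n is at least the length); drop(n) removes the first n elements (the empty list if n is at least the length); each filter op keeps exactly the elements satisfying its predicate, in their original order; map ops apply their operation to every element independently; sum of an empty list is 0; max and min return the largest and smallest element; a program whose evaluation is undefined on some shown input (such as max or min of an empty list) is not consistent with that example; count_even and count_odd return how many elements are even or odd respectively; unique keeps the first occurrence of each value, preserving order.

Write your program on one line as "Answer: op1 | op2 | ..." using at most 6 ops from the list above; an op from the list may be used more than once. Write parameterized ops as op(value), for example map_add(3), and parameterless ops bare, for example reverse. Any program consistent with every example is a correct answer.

drop(3) | sort_desc | map_mul(4) | map_neg | drop(4) | len

Check, running the answer program on each example:
  [-17, 37, -21, 44] -> [44] -> [44] -> [176] -> [-176] -> [] -> 0
  [43, 31, 50, -7, 28] -> [-7, 28] -> [28, -7] -> [112, -28] -> [-112, 28] -> [] -> 0
  [-23, 10, -40] -> [] -> [] -> [] -> [] -> [] -> 0
  [40, -34, -34, -25, -21, 27, -3, 4, 17, -26] -> [-25, -21, 27, -3, 4, 17, -26] -> [27, 17, 4, -3, -21, -25, -26] -> [108, 68, 16, -12, -84, -100, -104] -> [-108, -68, -16, 12, 84, 100, 104] -> [84, 100, 104] -> 3
  [39, -28, 25, 21, 26, 21, -18, -21, 10, -40] -> [21, 26, 21, -18, -21, 10, -40] -> [26, 21, 21, 10, -18, -21, -40] -> [104, 84, 84, 40, -72, -84, -160] -> [-104, -84, -84, -40, 72, 84, 160] -> [72, 84, 160] -> 3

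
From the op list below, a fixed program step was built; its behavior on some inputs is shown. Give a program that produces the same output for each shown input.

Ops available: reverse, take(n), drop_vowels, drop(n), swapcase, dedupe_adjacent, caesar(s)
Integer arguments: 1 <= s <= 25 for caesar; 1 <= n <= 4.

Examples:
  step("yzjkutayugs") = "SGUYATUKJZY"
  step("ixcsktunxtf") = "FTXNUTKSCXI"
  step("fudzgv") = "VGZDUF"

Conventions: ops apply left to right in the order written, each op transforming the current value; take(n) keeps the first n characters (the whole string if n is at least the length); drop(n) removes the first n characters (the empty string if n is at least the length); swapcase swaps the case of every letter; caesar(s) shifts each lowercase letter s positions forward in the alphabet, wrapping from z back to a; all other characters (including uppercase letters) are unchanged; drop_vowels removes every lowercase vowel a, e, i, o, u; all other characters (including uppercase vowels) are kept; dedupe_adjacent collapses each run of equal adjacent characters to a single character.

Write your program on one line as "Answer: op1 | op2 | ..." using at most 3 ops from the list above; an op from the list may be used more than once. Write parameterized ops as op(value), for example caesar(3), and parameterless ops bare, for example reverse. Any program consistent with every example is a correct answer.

reverse | swapcase

Check, running the answer program on each example:
  "yzjkutayugs" -> "sguyatukjzy" -> "SGUYATUKJZY"
  "ixcsktunxtf" -> "ftxnutkscxi" -> "FTXNUTKSCXI"
  "fudzgv" -> "vgzduf" -> "VGZDUF"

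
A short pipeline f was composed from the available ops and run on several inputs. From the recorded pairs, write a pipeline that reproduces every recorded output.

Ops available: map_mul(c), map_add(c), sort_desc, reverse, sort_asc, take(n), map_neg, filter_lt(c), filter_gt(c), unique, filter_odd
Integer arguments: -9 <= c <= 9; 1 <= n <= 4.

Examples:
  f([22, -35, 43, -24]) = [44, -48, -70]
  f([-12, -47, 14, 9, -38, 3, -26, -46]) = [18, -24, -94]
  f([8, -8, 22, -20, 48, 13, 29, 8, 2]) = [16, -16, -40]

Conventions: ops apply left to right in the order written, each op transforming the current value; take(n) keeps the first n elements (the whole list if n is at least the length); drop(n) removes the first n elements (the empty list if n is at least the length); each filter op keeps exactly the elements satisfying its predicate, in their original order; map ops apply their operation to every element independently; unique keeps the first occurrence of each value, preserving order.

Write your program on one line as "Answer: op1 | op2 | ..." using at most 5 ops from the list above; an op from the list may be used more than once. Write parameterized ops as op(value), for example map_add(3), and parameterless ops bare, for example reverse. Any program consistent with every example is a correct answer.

map_mul(2) | take(4) | sort_asc | take(3) | reverse

Check, running the answer program on each example:
  [22, -35, 43, -24] -> [44, -70, 86, -48] -> [44, -70, 86, -48] -> [-70, -48, 44, 86] -> [-70, -48, 44] -> [44, -48, -70]
  [-12, -47, 14, 9, -38, 3, -26, -46] -> [-24, -94, 28, 18, -76, 6, -52, -92] -> [-24, -94, 28, 18] -> [-94, -24, 18, 28] -> [-94, -24, 18] -> [18, -24, -94]
  [8, -8, 22, -20, 48, 13, 29, 8, 2] -> [16, -16, 44, -40, 96, 26, 58, 16, 4] -> [16, -16, 44, -40] -> [-40, -16, 16, 44] -> [-40, -16, 16] -> [16, -16, -40]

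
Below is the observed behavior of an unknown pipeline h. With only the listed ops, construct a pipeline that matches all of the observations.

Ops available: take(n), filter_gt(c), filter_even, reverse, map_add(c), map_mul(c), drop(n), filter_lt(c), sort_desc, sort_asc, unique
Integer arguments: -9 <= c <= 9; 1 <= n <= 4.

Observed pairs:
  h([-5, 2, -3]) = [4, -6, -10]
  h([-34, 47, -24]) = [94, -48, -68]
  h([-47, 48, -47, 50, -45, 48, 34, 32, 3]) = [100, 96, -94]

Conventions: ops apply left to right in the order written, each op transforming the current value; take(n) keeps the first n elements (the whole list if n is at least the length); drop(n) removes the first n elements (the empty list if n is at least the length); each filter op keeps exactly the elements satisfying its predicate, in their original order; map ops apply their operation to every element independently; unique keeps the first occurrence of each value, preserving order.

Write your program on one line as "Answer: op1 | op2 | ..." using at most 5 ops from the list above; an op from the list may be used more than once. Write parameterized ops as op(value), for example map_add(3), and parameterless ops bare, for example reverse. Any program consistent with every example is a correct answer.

take(4) | unique | map_mul(2) | sort_desc

Check, running the answer program on each example:
  [-5, 2, -3] -> [-5, 2, -3] -> [-5, 2, -3] -> [-10, 4, -6] -> [4, -6, -10]
  [-34, 47, -24] -> [-34, 47, -24] -> [-34, 47, -24] -> [-68, 94, -48] -> [94, -48, -68]
  [-47, 48, -47, 50, -45, 48, 34, 32, 3] -> [-47, 48, -47, 50] -> [-47, 48, 50] -> [-94, 96, 100] -> [100, 96, -94]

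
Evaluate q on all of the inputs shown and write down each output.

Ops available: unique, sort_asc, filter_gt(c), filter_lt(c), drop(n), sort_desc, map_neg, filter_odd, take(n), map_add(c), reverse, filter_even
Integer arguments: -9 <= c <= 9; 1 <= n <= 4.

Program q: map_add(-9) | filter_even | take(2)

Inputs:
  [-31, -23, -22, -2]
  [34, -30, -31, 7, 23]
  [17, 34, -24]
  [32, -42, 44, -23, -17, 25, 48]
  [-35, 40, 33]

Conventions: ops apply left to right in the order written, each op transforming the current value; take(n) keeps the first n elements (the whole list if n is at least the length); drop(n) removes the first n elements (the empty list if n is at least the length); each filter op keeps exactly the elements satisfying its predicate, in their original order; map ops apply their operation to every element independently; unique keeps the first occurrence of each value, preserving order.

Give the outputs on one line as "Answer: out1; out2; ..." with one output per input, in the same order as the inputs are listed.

Execution, op by op:
  [-31, -23, -22, -2] -> [-40, -32, -31, -11] -> [-40, -32] -> [-40, -32]
  [34, -30, -31, 7, 23] -> [25, -39, -40, -2, 14] -> [-40, -2, 14] -> [-40, -2]
  [17, 34, -24] -> [8, 25, -33] -> [8] -> [8]
  [32, -42, 44, -23, -17, 25, 48] -> [23, -51, 35, -32, -26, 16, 39] -> [-32, -26, 16] -> [-32, -26]
  [-35, 40, 33] -> [-44, 31, 24] -> [-44, 24] -> [-44, 24]

[-40, -32]; [-40, -2]; [8]; [-32, -26]; [-44, 24]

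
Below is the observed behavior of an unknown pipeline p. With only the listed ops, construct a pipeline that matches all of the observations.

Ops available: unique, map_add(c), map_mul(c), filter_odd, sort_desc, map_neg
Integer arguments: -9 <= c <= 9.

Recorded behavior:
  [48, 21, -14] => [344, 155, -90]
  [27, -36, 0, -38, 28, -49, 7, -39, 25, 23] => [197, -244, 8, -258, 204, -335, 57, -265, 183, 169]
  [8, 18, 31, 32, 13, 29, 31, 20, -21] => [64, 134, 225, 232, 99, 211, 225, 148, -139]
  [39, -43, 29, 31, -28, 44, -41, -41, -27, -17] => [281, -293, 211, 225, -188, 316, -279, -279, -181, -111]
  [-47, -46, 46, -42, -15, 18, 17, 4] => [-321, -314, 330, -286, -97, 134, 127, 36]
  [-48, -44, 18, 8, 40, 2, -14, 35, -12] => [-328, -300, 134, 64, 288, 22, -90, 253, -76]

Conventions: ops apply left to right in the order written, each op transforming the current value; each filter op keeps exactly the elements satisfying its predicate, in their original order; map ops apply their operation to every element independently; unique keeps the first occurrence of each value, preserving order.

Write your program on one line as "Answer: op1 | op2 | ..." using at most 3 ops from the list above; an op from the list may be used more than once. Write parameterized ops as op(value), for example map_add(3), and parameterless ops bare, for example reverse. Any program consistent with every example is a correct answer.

map_neg | map_mul(-7) | map_add(8)

Check, running the answer program on each example:
  [48, 21, -14] -> [-48, -21, 14] -> [336, 147, -98] -> [344, 155, -90]
  [27, -36, 0, -38, 28, -49, 7, -39, 25, 23] -> [-27, 36, 0, 38, -28, 49, -7, 39, -25, -23] -> [189, -252, 0, -266, 196, -343, 49, -273, 175, 161] -> [197, -244, 8, -258, 204, -335, 57, -265, 183, 169]
  [8, 18, 31, 32, 13, 29, 31, 20, -21] -> [-8, -18, -31, -32, -13, -29, -31, -20, 21] -> [56, 126, 217, 224, 91, 203, 217, 140, -147] -> [64, 134, 225, 232, 99, 211, 225, 148, -139]
  [39, -43, 29, 31, -28, 44, -41, -41, -27, -17] -> [-39, 43, -29, -31, 28, -44, 41, 41, 27, 17] -> [273, -301, 203, 217, -196, 308, -287, -287, -189, -119] -> [281, -293, 211, 225, -188, 316, -279, -279, -181, -111]
  [-47, -46, 46, -42, -15, 18, 17, 4] -> [47, 46, -46, 42, 15, -18, -17, -4] -> [-329, -322, 322, -294, -105, 126, 119, 28] -> [-321, -314, 330, -286, -97, 134, 127, 36]
  [-48, -44, 18, 8, 40, 2, -14, 35, -12] -> [48, 44, -18, -8, -40, -2, 14, -35, 12] -> [-336, -308, 126, 56, 280, 14, -98, 245, -84] -> [-328, -300, 134, 64, 288, 22, -90, 253, -76]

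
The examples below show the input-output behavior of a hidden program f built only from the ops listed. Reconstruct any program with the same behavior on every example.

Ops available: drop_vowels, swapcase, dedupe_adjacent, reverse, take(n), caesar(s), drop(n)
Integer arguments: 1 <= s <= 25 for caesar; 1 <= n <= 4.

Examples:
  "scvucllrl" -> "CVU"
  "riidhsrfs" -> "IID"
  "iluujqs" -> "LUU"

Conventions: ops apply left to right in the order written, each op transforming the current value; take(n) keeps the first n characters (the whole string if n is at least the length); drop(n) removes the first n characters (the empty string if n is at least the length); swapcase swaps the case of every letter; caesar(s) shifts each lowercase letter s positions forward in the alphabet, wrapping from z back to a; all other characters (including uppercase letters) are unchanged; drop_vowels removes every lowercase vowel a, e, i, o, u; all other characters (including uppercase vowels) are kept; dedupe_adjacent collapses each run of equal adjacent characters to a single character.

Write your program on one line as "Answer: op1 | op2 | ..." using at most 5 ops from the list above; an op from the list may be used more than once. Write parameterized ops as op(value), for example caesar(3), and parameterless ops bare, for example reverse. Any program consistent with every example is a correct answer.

take(4) | reverse | swapcase | take(3) | reverse

Check, running the answer program on each example:
  "scvucllrl" -> "scvu" -> "uvcs" -> "UVCS" -> "UVC" -> "CVU"
  "riidhsrfs" -> "riid" -> "diir" -> "DIIR" -> "DII" -> "IID"
  "iluujqs" -> "iluu" -> "uuli" -> "UULI" -> "UUL" -> "LUU"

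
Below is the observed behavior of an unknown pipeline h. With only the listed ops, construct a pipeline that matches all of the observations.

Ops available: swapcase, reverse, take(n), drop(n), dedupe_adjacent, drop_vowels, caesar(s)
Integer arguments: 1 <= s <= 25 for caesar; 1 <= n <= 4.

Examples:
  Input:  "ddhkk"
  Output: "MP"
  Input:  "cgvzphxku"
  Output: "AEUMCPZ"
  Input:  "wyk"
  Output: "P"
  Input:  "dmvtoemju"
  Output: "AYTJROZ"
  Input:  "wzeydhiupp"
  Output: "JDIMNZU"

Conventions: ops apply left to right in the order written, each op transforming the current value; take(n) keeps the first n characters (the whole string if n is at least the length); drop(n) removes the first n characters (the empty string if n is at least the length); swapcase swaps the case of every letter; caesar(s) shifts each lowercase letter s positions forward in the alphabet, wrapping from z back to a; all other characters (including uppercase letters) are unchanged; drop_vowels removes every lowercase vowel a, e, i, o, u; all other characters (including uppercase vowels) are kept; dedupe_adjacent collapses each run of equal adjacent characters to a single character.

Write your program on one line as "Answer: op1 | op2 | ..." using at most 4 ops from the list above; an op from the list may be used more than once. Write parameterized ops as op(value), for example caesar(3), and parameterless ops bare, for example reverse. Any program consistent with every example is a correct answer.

drop(2) | caesar(5) | swapcase | dedupe_adjacent

Check, running the answer program on each example:
  "ddhkk" -> "hkk" -> "mpp" -> "MPP" -> "MP"
  "cgvzphxku" -> "vzphxku" -> "aeumcpz" -> "AEUMCPZ" -> "AEUMCPZ"
  "wyk" -> "k" -> "p" -> "P" -> "P"
  "dmvtoemju" -> "vtoemju" -> "aytjroz" -> "AYTJROZ" -> "AYTJROZ"
  "wzeydhiupp" -> "eydhiupp" -> "jdimnzuu" -> "JDIMNZUU" -> "JDIMNZU"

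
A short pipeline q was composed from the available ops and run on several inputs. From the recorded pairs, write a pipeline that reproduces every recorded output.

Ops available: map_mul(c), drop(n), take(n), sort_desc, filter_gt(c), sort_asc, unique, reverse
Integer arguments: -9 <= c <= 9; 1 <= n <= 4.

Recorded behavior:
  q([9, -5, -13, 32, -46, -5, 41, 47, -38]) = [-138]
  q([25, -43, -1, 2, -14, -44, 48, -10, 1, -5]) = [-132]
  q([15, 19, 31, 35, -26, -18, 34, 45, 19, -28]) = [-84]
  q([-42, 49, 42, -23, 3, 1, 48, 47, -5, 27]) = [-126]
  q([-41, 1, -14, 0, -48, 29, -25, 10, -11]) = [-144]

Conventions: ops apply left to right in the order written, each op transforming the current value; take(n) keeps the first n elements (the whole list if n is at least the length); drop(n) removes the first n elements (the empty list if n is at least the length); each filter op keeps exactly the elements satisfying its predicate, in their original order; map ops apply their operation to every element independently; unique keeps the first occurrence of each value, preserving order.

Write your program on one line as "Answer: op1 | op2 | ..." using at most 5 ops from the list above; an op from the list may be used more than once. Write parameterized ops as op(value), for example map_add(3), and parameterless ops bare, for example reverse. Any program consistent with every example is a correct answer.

sort_desc | reverse | map_mul(3) | unique | take(1)

Check, running the answer program on each example:
  [9, -5, -13, 32, -46, -5, 41, 47, -38] -> [47, 41, 32, 9, -5, -5, -13, -38, -46] -> [-46, -38, -13, -5, -5, 9, 32, 41, 47] -> [-138, -114, -39, -15, -15, 27, 96, 123, 141] -> [-138, -114, -39, -15, 27, 96, 123, 141] -> [-138]
  [25, -43, -1, 2, -14, -44, 48, -10, 1, -5] -> [48, 25, 2, 1, -1, -5, -10, -14, -43, -44] -> [-44, -43, -14, -10, -5, -1, 1, 2, 25, 48] -> [-132, -129, -42, -30, -15, -3, 3, 6, 75, 144] -> [-132, -129, -42, -30, -15, -3, 3, 6, 75, 144] -> [-132]
  [15, 19, 31, 35, -26, -18, 34, 45, 19, -28] -> [45, 35, 34, 31, 19, 19, 15, -18, -26, -28] -> [-28, -26, -18, 15, 19, 19, 31, 34, 35, 45] -> [-84, -78, -54, 45, 57, 57, 93, 102, 105, 135] -> [-84, -78, -54, 45, 57, 93, 102, 105, 135] -> [-84]
  [-42, 49, 42, -23, 3, 1, 48, 47, -5, 27] -> [49, 48, 47, 42, 27, 3, 1, -5, -23, -42] -> [-42, -23, -5, 1, 3, 27, 42, 47, 48, 49] -> [-126, -69, -15, 3, 9, 81, 126, 141, 144, 147] -> [-126, -69, -15, 3, 9, 81, 126, 141, 144, 147] -> [-126]
  [-41, 1, -14, 0, -48, 29, -25, 10, -11] -> [29, 10, 1, 0, -11, -14, -25, -41, -48] -> [-48, -41, -25, -14, -11, 0, 1, 10, 29] -> [-144, -123, -75, -42, -33, 0, 3, 30, 87] -> [-144, -123, -75, -42, -33, 0, 3, 30, 87] -> [-144]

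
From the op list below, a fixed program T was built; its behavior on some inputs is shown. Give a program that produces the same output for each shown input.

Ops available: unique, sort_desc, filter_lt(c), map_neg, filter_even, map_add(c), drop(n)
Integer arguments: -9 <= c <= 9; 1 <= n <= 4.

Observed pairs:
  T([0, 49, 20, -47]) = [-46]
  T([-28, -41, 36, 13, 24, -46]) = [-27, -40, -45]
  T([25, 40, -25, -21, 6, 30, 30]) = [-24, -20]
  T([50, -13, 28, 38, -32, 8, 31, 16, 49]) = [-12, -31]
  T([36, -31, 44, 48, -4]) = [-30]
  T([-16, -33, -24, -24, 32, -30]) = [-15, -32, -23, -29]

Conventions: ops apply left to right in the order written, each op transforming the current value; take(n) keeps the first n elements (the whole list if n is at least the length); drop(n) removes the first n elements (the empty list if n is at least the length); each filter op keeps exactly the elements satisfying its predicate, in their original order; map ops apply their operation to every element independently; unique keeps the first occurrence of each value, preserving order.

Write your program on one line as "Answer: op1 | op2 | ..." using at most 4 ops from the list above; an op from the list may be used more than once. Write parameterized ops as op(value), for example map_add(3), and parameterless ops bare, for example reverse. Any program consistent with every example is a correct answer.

unique | map_add(1) | filter_lt(-1) | filter_lt(-3)

Check, running the answer program on each example:
  [0, 49, 20, -47] -> [0, 49, 20, -47] -> [1, 50, 21, -46] -> [-46] -> [-46]
  [-28, -41, 36, 13, 24, -46] -> [-28, -41, 36, 13, 24, -46] -> [-27, -40, 37, 14, 25, -45] -> [-27, -40, -45] -> [-27, -40, -45]
  [25, 40, -25, -21, 6, 30, 30] -> [25, 40, -25, -21, 6, 30] -> [26, 41, -24, -20, 7, 31] -> [-24, -20] -> [-24, -20]
  [50, -13, 28, 38, -32, 8, 31, 16, 49] -> [50, -13, 28, 38, -32, 8, 31, 16, 49] -> [51, -12, 29, 39, -31, 9, 32, 17, 50] -> [-12, -31] -> [-12, -31]
  [36, -31, 44, 48, -4] -> [36, -31, 44, 48, -4] -> [37, -30, 45, 49, -3] -> [-30, -3] -> [-30]
  [-16, -33, -24, -24, 32, -30] -> [-16, -33, -24, 32, -30] -> [-15, -32, -23, 33, -29] -> [-15, -32, -23, -29] -> [-15, -32, -23, -29]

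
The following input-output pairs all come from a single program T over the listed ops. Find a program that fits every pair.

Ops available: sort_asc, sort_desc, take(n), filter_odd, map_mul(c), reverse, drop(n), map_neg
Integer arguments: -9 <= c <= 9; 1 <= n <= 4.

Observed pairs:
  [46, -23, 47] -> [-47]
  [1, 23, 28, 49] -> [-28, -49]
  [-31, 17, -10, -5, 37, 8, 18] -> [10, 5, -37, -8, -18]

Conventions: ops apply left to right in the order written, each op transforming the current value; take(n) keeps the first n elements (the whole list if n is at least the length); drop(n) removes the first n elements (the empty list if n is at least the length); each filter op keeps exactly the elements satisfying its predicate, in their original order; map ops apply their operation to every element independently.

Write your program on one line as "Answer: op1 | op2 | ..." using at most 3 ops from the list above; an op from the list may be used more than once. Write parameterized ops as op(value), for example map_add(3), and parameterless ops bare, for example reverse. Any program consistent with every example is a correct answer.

drop(2) | map_neg

Check, running the answer program on each example:
  [46, -23, 47] -> [47] -> [-47]
  [1, 23, 28, 49] -> [28, 49] -> [-28, -49]
  [-31, 17, -10, -5, 37, 8, 18] -> [-10, -5, 37, 8, 18] -> [10, 5, -37, -8, -18]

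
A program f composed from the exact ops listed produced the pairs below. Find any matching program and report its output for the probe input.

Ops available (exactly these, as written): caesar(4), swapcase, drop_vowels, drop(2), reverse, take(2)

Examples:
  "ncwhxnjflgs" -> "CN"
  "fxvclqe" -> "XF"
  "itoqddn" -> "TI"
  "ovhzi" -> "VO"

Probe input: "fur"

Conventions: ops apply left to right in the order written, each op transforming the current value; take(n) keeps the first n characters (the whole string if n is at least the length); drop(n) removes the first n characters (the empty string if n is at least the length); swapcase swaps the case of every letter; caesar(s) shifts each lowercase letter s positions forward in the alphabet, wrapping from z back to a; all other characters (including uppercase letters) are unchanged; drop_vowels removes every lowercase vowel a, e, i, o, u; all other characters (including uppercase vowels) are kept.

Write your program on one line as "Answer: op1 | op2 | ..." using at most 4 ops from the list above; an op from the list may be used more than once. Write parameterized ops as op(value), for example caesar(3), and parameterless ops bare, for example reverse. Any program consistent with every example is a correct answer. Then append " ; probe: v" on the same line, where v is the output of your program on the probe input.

swapcase | take(2) | reverse ; probe: "UF"

Check, running the answer program on each example:
  "ncwhxnjflgs" -> "NCWHXNJFLGS" -> "NC" -> "CN"
  "fxvclqe" -> "FXVCLQE" -> "FX" -> "XF"
  "itoqddn" -> "ITOQDDN" -> "IT" -> "TI"
  "ovhzi" -> "OVHZI" -> "OV" -> "VO"
  probe: "fur" -> "FUR" -> "FU" -> "UF"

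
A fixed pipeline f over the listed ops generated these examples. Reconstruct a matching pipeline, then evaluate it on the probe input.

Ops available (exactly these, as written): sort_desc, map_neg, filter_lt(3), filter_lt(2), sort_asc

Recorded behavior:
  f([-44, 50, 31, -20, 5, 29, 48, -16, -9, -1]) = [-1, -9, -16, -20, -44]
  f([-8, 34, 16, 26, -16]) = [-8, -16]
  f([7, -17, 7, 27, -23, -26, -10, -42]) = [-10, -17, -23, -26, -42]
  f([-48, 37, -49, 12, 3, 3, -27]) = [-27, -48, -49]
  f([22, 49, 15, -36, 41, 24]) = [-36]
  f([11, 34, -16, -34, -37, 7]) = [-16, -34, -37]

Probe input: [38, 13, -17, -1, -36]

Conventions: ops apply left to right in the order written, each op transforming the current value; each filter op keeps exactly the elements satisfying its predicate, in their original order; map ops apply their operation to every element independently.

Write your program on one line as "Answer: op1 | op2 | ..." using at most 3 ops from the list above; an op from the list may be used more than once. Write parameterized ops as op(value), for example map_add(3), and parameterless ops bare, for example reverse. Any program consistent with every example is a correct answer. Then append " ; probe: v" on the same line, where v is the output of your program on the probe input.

filter_lt(2) | sort_desc ; probe: [-1, -17, -36]

Check, running the answer program on each example:
  [-44, 50, 31, -20, 5, 29, 48, -16, -9, -1] -> [-44, -20, -16, -9, -1] -> [-1, -9, -16, -20, -44]
  [-8, 34, 16, 26, -16] -> [-8, -16] -> [-8, -16]
  [7, -17, 7, 27, -23, -26, -10, -42] -> [-17, -23, -26, -10, -42] -> [-10, -17, -23, -26, -42]
  [-48, 37, -49, 12, 3, 3, -27] -> [-48, -49, -27] -> [-27, -48, -49]
  [22, 49, 15, -36, 41, 24] -> [-36] -> [-36]
  [11, 34, -16, -34, -37, 7] -> [-16, -34, -37] -> [-16, -34, -37]
  probe: [38, 13, -17, -1, -36] -> [-17, -1, -36] -> [-1, -17, -36]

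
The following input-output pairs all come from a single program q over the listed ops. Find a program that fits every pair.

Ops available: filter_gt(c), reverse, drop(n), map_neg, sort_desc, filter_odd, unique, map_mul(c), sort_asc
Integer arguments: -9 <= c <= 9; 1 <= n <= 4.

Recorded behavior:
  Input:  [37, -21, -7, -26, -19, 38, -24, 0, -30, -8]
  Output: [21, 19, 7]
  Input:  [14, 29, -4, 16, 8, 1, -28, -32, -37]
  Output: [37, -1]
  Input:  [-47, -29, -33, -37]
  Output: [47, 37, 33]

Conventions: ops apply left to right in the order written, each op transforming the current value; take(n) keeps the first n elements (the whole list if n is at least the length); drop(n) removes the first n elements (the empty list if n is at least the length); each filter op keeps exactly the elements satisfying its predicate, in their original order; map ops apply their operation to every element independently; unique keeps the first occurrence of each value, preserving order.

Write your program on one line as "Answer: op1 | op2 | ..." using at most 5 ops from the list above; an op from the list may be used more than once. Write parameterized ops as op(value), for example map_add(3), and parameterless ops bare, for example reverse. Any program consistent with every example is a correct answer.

filter_odd | sort_desc | map_neg | drop(1) | reverse

Check, running the answer program on each example:
  [37, -21, -7, -26, -19, 38, -24, 0, -30, -8] -> [37, -21, -7, -19] -> [37, -7, -19, -21] -> [-37, 7, 19, 21] -> [7, 19, 21] -> [21, 19, 7]
  [14, 29, -4, 16, 8, 1, -28, -32, -37] -> [29, 1, -37] -> [29, 1, -37] -> [-29, -1, 37] -> [-1, 37] -> [37, -1]
  [-47, -29, -33, -37] -> [-47, -29, -33, -37] -> [-29, -33, -37, -47] -> [29, 33, 37, 47] -> [33, 37, 47] -> [47, 37, 33]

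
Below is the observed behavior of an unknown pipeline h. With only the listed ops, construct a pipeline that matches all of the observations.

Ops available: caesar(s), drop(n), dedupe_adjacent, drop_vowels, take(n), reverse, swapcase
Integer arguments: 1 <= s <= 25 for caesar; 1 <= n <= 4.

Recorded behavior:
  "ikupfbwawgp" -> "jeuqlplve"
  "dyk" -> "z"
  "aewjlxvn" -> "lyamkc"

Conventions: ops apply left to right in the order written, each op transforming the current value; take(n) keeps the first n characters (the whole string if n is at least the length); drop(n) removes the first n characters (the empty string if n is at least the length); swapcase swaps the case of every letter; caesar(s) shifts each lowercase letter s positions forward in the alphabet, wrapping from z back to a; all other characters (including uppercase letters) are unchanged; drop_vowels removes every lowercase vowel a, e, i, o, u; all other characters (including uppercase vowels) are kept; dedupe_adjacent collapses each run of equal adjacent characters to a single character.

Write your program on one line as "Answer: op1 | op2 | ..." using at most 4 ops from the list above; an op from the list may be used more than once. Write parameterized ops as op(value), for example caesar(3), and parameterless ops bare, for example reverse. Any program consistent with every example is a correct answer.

caesar(7) | drop(2) | caesar(11) | caesar(23)

Check, running the answer program on each example:
  "ikupfbwawgp" -> "prbwmidhdnw" -> "bwmidhdnw" -> "mhxtosoyh" -> "jeuqlplve"
  "dyk" -> "kfr" -> "r" -> "c" -> "z"
  "aewjlxvn" -> "hldqsecu" -> "dqsecu" -> "obdpnf" -> "lyamkc"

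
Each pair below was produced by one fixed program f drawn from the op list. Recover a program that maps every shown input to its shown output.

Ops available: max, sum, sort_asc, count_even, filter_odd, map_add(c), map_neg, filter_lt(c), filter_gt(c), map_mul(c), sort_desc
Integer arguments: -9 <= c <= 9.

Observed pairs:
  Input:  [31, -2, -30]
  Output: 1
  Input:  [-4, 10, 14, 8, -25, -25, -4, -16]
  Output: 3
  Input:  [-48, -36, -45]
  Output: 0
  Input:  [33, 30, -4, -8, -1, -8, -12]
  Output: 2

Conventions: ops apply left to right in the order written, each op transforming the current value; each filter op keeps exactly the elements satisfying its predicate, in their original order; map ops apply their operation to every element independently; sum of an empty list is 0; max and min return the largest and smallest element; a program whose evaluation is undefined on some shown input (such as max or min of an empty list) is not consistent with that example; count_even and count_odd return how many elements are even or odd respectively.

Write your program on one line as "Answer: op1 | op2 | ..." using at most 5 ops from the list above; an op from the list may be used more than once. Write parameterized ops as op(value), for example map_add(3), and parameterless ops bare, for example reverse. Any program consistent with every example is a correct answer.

map_mul(-2) | sort_desc | sort_asc | filter_lt(-3) | count_even

Check, running the answer program on each example:
  [31, -2, -30] -> [-62, 4, 60] -> [60, 4, -62] -> [-62, 4, 60] -> [-62] -> 1
  [-4, 10, 14, 8, -25, -25, -4, -16] -> [8, -20, -28, -16, 50, 50, 8, 32] -> [50, 50, 32, 8, 8, -16, -20, -28] -> [-28, -20, -16, 8, 8, 32, 50, 50] -> [-28, -20, -16] -> 3
  [-48, -36, -45] -> [96, 72, 90] -> [96, 90, 72] -> [72, 90, 96] -> [] -> 0
  [33, 30, -4, -8, -1, -8, -12] -> [-66, -60, 8, 16, 2, 16, 24] -> [24, 16, 16, 8, 2, -60, -66] -> [-66, -60, 2, 8, 16, 16, 24] -> [-66, -60] -> 2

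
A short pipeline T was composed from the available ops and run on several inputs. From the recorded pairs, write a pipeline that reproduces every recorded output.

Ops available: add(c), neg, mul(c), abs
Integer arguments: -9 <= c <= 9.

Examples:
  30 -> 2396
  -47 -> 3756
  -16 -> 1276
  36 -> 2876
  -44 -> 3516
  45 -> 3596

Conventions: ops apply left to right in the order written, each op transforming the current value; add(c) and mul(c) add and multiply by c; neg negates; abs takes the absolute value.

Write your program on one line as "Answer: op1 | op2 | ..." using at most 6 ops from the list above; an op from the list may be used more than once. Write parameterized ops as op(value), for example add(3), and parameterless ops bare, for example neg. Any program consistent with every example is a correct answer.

mul(8) | mul(2) | abs | neg | mul(-5) | add(-4)

Check, running the answer program on each example:
  30 -> 240 -> 480 -> 480 -> -480 -> 2400 -> 2396
  -47 -> -376 -> -752 -> 752 -> -752 -> 3760 -> 3756
  -16 -> -128 -> -256 -> 256 -> -256 -> 1280 -> 1276
  36 -> 288 -> 576 -> 576 -> -576 -> 2880 -> 2876
  -44 -> -352 -> -704 -> 704 -> -704 -> 3520 -> 3516
  45 -> 360 -> 720 -> 720 -> -720 -> 3600 -> 3596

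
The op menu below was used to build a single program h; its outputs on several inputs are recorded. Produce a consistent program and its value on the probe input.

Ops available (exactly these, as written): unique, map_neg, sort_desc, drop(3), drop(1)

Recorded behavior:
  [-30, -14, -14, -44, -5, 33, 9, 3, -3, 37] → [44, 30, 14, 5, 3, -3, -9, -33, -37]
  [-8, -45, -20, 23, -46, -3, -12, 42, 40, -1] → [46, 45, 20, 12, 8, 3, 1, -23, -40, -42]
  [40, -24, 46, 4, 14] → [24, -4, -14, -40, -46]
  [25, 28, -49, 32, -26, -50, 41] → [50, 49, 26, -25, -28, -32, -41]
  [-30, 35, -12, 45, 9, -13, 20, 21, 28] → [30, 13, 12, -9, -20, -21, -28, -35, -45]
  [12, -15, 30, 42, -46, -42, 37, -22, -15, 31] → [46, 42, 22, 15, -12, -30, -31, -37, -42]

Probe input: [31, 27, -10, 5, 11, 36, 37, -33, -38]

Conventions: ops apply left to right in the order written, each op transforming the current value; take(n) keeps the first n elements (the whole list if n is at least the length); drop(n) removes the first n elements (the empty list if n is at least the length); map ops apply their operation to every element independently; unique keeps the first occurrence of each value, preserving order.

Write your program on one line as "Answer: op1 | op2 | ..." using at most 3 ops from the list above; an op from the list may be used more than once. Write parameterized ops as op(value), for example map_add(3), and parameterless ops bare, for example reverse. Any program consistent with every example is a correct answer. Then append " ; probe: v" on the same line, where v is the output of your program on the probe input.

unique | map_neg | sort_desc ; probe: [38, 33, 10, -5, -11, -27, -31, -36, -37]

Check, running the answer program on each example:
  [-30, -14, -14, -44, -5, 33, 9, 3, -3, 37] -> [-30, -14, -44, -5, 33, 9, 3, -3, 37] -> [30, 14, 44, 5, -33, -9, -3, 3, -37] -> [44, 30, 14, 5, 3, -3, -9, -33, -37]
  [-8, -45, -20, 23, -46, -3, -12, 42, 40, -1] -> [-8, -45, -20, 23, -46, -3, -12, 42, 40, -1] -> [8, 45, 20, -23, 46, 3, 12, -42, -40, 1] -> [46, 45, 20, 12, 8, 3, 1, -23, -40, -42]
  [40, -24, 46, 4, 14] -> [40, -24, 46, 4, 14] -> [-40, 24, -46, -4, -14] -> [24, -4, -14, -40, -46]
  [25, 28, -49, 32, -26, -50, 41] -> [25, 28, -49, 32, -26, -50, 41] -> [-25, -28, 49, -32, 26, 50, -41] -> [50, 49, 26, -25, -28, -32, -41]
  [-30, 35, -12, 45, 9, -13, 20, 21, 28] -> [-30, 35, -12, 45, 9, -13, 20, 21, 28] -> [30, -35, 12, -45, -9, 13, -20, -21, -28] -> [30, 13, 12, -9, -20, -21, -28, -35, -45]
  [12, -15, 30, 42, -46, -42, 37, -22, -15, 31] -> [12, -15, 30, 42, -46, -42, 37, -22, 31] -> [-12, 15, -30, -42, 46, 42, -37, 22, -31] -> [46, 42, 22, 15, -12, -30, -31, -37, -42]
  probe: [31, 27, -10, 5, 11, 36, 37, -33, -38] -> [31, 27, -10, 5, 11, 36, 37, -33, -38] -> [-31, -27, 10, -5, -11, -36, -37, 33, 38] -> [38, 33, 10, -5, -11, -27, -31, -36, -37]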